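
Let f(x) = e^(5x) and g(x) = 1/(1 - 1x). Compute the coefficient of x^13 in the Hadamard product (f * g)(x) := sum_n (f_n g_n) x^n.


Expanding: f_k = 5^k/k! (from e^(5x)) and g_k = 1^k (from 1/(1 - 1x)). So the Hadamard coefficient (f * g)_k = 5^k 1^k / k! = (5)^k / k!.
For k = 13: 5^13/13! = 1220703125/6227020800 = 48828125/249080832.

48828125/249080832


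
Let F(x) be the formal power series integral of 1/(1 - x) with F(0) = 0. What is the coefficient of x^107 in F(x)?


1/(1 - x) = sum_{k>=0} x^k. Integrating termwise and using F(0) = 0 gives
F(x) = sum_{k>=0} x^(k+1) / (k+1) = sum_{m>=1} x^m / m = -ln(1 - x).
So the coefficient of x^107 is 1/107 = 1/107.

1/107


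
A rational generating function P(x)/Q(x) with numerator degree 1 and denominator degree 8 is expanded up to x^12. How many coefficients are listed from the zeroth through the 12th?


Expanding up to x^12 gives the coefficients for x^0, x^1, ..., x^12.
That is 12 + 1 = 13 coefficients in total.

13


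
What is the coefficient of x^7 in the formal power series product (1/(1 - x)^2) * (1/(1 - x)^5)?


Combine the factors: (1/(1 - x)^2) * (1/(1 - x)^5) = 1/(1 - x)^7.
Then use 1/(1 - x)^r = sum_{k>=0} C(k + r - 1, r - 1) x^k with r = 7 and k = 7:
C(13, 6) = 1716.

1716


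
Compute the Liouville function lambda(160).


The Liouville function is lambda(k) = (-1)^Omega(k), where Omega(k) counts the prime factors of k with multiplicity.
Factoring: 160 = 2 * 2 * 2 * 2 * 2 * 5, so Omega(160) = 6.
lambda(160) = (-1)^6 = 1.

1


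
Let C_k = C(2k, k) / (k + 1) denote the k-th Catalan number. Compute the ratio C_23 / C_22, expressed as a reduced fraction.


Using C_k = (2k)! / (k! (k+1)!), the ratio C_{k+1}/C_k simplifies to
C_{k+1}/C_k = [(2k+2)! / ((k+1)! (k+2)!)] * [k! (k+1)! / (2k)!]
 = (2k+2)(2k+1) / ((k+1)(k+2)) = 2(2k+1) / (k+2).
For k = 22: 2(2*22 + 1) / (22 + 2) = 90/24 = 15/4.

15/4


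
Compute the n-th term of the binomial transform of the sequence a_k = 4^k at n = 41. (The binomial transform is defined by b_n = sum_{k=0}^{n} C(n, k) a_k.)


With a_k = 4^k, b_n = sum_{k=0}^{n} C(n, k) 4^k = (1 + 4)^n by the binomial theorem.
For n = 41: (1 + 4)^41 = 5^41 = 45474735088646411895751953125.

45474735088646411895751953125


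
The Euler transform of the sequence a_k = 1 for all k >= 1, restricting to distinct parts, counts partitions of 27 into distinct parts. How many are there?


Partitions of 27 into distinct parts can be computed via generating function.
Product (1+x)(1+x^2)(1+x^3)...
The coefficient of x^27 = 192

192


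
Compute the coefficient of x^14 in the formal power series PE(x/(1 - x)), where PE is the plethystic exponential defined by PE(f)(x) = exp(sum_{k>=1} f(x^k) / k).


For f(x) = x/(1 - x) we have
sum_{k>=1} f(x^k) / k = sum_{k>=1} (1/k) * x^k / (1 - x^k) = sum_{k, m >= 1} x^(k m) / k,
which after exponentiating simplifies to
PE(x/(1 - x)) = prod_{k>=1} 1 / (1 - x^k).
This is the generating function for the partition function p(n), so the coefficient of x^14 is p(14).
Computing p(14) by dynamic programming over parts 1, 2, ..., 14: p(14) = 135.

135


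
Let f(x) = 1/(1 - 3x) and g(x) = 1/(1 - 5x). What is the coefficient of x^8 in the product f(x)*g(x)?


The coefficient of x^n in f*g is the Cauchy product: sum_{k=0}^{n} a^k * b^(n-k).
With a=3, b=5, n=8:
sum_{k=0}^{8} 3^k * 5^(8-k)
= 966721

966721


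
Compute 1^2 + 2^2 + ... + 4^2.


This power sum has a closed form given by Faulhaber's formula
sum_{k=1}^{m} k^p = (1 / (p + 1)) * sum_{j=0}^{p} C(p + 1, j) B_j m^(p + 1 - j),
but for small m direct computation is fastest:
1 + 4 + 9 + 16 = 30.

30


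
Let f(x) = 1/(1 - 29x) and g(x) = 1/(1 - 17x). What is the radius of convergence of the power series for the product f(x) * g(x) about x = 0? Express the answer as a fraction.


The radius of 1/(1 - 29x) is 1/29 (nearest singularity at x = 1/29), and the radius of 1/(1 - 17x) is 1/17.
The product f(x)*g(x) = 1/((1 - 29x)(1 - 17x)) has singularities at both 1/29 and 1/17, so its radius of convergence is the distance to the nearest one:
min(1/29, 1/17) = 1/29.

1/29


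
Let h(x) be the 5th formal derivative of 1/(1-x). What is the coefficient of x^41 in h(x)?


Differentiating 5 times: d^5/dx^5 [1/(1-x)] = 5!/(1-x)^6.
The expansion 1/(1-x)^6 = sum_{k>=0} C(k+5, 5) x^k, so the coefficient of x^n in 5!/(1-x)^6 is 5! * C(n+5, 5).
For n = 41: 120 * C(46, 5) = 120 * 1370754 = 164490480

164490480


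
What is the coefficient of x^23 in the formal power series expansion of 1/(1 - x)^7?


The negative binomial / multiset identity is
1/(1 - x)^r = sum_{k>=0} C(k + r - 1, r - 1) x^k.
Here r = 7 and k = 23, so the coefficient is
C(23 + 6, 6) = C(29, 6)
= 475020

475020


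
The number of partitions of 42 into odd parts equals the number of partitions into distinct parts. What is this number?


Computing partitions of 42 into odd parts (1, 3, 5, ...):
Using the generating function prod_{k>=0} 1/(1-x^(2k+1)),
the count is 1426

1426


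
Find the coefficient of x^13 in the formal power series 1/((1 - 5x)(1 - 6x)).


By partial fractions or Cauchy convolution:
The coefficient equals sum_{k=0}^{13} 5^k * 6^(13-k).
= 72260648471

72260648471


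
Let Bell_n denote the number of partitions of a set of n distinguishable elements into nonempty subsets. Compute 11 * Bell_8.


Bell_8 can be computed from the Bell triangle or from Dobinski's identity Bell_n = (1/e) * sum_{k>=0} k^n / k!.
Computing Bell_8 = 4140.
Then 11 * 4140 = 45540.

45540


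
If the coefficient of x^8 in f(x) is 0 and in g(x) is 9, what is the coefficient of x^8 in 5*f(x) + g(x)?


Scalar multiplication scales coefficients: 5 * 0 = 0.
Then add the g coefficient: 0 + 9
= 9

9


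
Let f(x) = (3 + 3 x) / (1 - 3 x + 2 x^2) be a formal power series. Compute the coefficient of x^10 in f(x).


Write f(x) = sum_{k>=0} a_k x^k. Multiplying both sides by 1 - 3 x + 2 x^2 gives
(1 - 3 x + 2 x^2) sum_{k>=0} a_k x^k = 3 + 3 x.
Matching coefficients:
 x^0: a_0 = 3
 x^1: a_1 - 3 a_0 = 3  =>  a_1 = 3*3 + 3 = 12
 x^k (k >= 2): a_k = 3 a_{k-1} - 2 a_{k-2}.
Iterating: a_2 = 30, a_3 = 66, a_4 = 138, a_5 = 282, a_6 = 570, a_7 = 1146, a_8 = 2298, a_9 = 4602, a_10 = 9210.
So the coefficient of x^10 is 9210.

9210


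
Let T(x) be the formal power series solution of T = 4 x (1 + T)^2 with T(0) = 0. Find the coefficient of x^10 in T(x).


Apply the Lagrange inversion formula: if T = 4 x * phi(T) with phi(t) = (1 + t)^2, then [x^n] T = 4^n * (1/n) [t^(n-1)] phi(t)^n = 4^n * (1/n) [t^(n-1)] (1 + t)^(2n) = 4^n * (1/n) C(2n, n-1).
Using the identity C(2n, n-1) = C(2n, n) * n / (n+1), the unscaled factor equals C(2n, n) / (n+1) = C_n, the n-th Catalan number.
For n = 10: C_10 = C(20, 10) / 11 = 184756/11 = 16796.
With the 4^10 = 1048576 factor, the coefficient is 1048576 * 16796 = 17611882496.

17611882496


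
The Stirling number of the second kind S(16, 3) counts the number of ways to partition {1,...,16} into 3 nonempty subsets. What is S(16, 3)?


Using the explicit formula S(n,k) = (1/k!) sum_{j=0}^{k} (-1)^(k-j) C(k,j) j^n:
S(16, 3) = 7141686
Equivalently, S(n,k) is n! times the coefficient of x^n in the EGF (e^x - 1)^k / k!.

7141686


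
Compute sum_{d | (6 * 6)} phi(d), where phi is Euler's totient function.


First, 6 * 6 = 36. One classical identity is sum_{d | n} phi(d) = n (each k in [1, n] has a unique gcd with n, and among the k's with gcd(k, n) = n/d there are phi(d) of them). So the sum equals 36. We also verify directly:
Divisors of 36: 1, 2, 3, 4, 6, 9, 12, 18, 36.
phi values: 1, 1, 2, 2, 2, 6, 4, 6, 12.
Sum = 36.

36


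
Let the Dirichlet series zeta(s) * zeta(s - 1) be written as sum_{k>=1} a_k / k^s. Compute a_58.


Convolution gives a_k = sum_{d | k} d * 1 = sum_{d | k} d = sigma(k), the sum of positive divisors of k.
For k = 58, the divisors are 1, 2, 29, 58, so
sigma(58) = 1 + 2 + 29 + 58 = 90.

90


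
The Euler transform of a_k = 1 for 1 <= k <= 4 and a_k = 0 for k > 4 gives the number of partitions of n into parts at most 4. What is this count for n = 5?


Partitions of 5 into parts at most 4:
Using generating function (1-x)^(-1)(1-x^2)^(-1)...(1-x^4)^(-1),
the coefficient of x^5 = 6

6


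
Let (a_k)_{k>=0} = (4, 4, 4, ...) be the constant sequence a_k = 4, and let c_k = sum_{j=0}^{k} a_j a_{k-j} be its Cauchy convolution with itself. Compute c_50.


Since a_j = 4 for all j >= 0, the convolution sum becomes
c_k = sum_{j=0}^{k} 4 * 4 = 16 * (k + 1).
Equivalently, the generating function of (a_k) is 4/(1 - x) and its square is 16/(1 - x)^2 = sum_{k>=0} 16(k + 1) x^k.
For k = 50: 16 * 51 = 816.

816


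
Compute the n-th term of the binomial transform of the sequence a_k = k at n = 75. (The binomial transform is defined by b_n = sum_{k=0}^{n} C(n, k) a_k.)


With a_k = k, b_n = sum_{k=0}^{n} C(n, k) k. Using k * C(n, k) = n * C(n-1, k-1) gives b_n = n * sum_{k>=1} C(n-1, k-1) = n * 2^(n-1).
For n = 75: 75 * 2^74 = 75 * 18889465931478580854784 = 1416709944860893564108800.

1416709944860893564108800


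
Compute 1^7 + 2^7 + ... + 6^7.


This power sum has a closed form given by Faulhaber's formula
sum_{k=1}^{m} k^p = (1 / (p + 1)) * sum_{j=0}^{p} C(p + 1, j) B_j m^(p + 1 - j),
but for small m direct computation is fastest:
1 + 128 + 2187 + 16384 + 78125 + 279936 = 376761.

376761


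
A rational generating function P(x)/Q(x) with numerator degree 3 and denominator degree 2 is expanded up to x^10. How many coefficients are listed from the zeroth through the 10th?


Expanding up to x^10 gives the coefficients for x^0, x^1, ..., x^10.
That is 10 + 1 = 11 coefficients in total.

11


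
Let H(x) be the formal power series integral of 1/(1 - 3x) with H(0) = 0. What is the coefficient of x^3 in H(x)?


1/(1 - 3x) = sum_{k>=0} 3^k x^k. Integrating termwise with H(0) = 0:
H(x) = sum_{k>=0} 3^k x^(k+1) / (k+1) = sum_{m>=1} 3^(m-1) x^m / m.
For m = 3: 3^2/3 = 9/3 = 3.

3


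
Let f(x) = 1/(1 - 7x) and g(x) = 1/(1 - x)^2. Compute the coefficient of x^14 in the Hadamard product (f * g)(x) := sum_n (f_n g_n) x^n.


f has coefficients f_k = 7^k. For g = 1/(1 - x)^2 the coefficient is g_k = C(k + 1, 1) = k + 1. The Hadamard coefficient is (f * g)_k = 7^k * (k + 1).
For k = 14: 7^14 * 15 = 678223072849 * 15 = 10173346092735.

10173346092735


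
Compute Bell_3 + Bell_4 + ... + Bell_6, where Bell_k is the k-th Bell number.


Recall Bell_k counts set partitions of a k-set (with Bell_0 = 1 by convention).
Bell_3 through Bell_6: 5, 15, 52, 203
Sum = 5 + 15 + 52 + 203 = 275.

275


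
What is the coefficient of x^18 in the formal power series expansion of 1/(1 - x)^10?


The negative binomial / multiset identity is
1/(1 - x)^r = sum_{k>=0} C(k + r - 1, r - 1) x^k.
Here r = 10 and k = 18, so the coefficient is
C(18 + 9, 9) = C(27, 9)
= 4686825

4686825


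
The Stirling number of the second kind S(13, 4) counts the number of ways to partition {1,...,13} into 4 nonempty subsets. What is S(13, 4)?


Using the explicit formula S(n,k) = (1/k!) sum_{j=0}^{k} (-1)^(k-j) C(k,j) j^n:
S(13, 4) = 2532530
Equivalently, S(n,k) is n! times the coefficient of x^n in the EGF (e^x - 1)^k / k!.

2532530


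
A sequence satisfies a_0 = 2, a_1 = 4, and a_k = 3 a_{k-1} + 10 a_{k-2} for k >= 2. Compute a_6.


The characteristic equation is t^2 - 3 t - 10 = 0, with roots r_1 = 5 and r_2 = -2 (so c_1 = r_1 + r_2, c_2 = -r_1 r_2 as required).
One can use the closed form a_n = A r_1^n + B r_2^n, but direct iteration is more reliable:
a_0 = 2, a_1 = 4, a_2 = 32, a_3 = 136, a_4 = 728, a_5 = 3544, a_6 = 17912.
So a_6 = 17912.

17912


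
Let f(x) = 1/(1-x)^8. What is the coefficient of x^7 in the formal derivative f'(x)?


Differentiate: d/dx [ 1/(1-x)^r ] = r / (1-x)^(r+1).
Here r = 8, so f'(x) = 8 / (1-x)^9.
The expansion of 1/(1-x)^(r+1) has coefficient of x^n equal to C(n+r, r).
So the coefficient of x^7 in f'(x) is
8 * C(15, 8) = 8 * 6435 = 51480

51480


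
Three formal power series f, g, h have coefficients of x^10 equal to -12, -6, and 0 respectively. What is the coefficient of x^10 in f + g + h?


Series addition is componentwise:
-12 + -6 + 0
= -18

-18


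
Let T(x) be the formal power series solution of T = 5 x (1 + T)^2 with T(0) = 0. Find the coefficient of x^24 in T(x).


Apply the Lagrange inversion formula: if T = 5 x * phi(T) with phi(t) = (1 + t)^2, then [x^n] T = 5^n * (1/n) [t^(n-1)] phi(t)^n = 5^n * (1/n) [t^(n-1)] (1 + t)^(2n) = 5^n * (1/n) C(2n, n-1).
Using the identity C(2n, n-1) = C(2n, n) * n / (n+1), the unscaled factor equals C(2n, n) / (n+1) = C_n, the n-th Catalan number.
For n = 24: C_24 = C(48, 24) / 25 = 32247603683100/25 = 1289904147324.
With the 5^24 = 59604644775390625 factor, the coefficient is 59604644775390625 * 1289904147324 = 76884278495550155639648437500.

76884278495550155639648437500


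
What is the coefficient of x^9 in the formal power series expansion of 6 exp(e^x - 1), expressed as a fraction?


exp(e^x - 1) is the exponential generating function for the Bell numbers Bell_k: exp(e^x - 1) = sum_{k>=0} Bell_k x^k / k!.
So the coefficient of x^9 in 6 exp(e^x - 1) is 6 Bell_9 / 9!.
Computing: Bell_9 = 21147 and 9! = 362880, giving
6 * 21147/362880 = 1007/2880.

1007/2880


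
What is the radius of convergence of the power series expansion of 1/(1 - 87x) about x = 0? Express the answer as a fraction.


Expanding 1/(1 - 87x) = sum_{k>=0} 87^k x^k, the series converges when |87x| < 1, i.e., |x| < 1/87.
So the radius of convergence is 1/87 = 1/87.

1/87


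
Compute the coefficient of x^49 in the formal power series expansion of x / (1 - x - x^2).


Let f(x) = sum_{k>=0} a_k x^k. Multiplying f(x) * (1 - x - x^2) = x and matching coefficients gives a_0 = 0, a_1 = 1, and a_k = a_{k-1} + a_{k-2} for k >= 2. These are the Fibonacci numbers F_k.
Iterating from F_0 = 0, F_1 = 1:
F_0=0, F_1=1, F_2=1, F_3=2, F_4=3, F_5=5, F_6=8, F_7=13, F_8=21, F_9=34, ...
F_49 = 7778742049.

7778742049


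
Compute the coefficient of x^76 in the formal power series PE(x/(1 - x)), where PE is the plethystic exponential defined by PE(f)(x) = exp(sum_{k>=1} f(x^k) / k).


For f(x) = x/(1 - x) we have
sum_{k>=1} f(x^k) / k = sum_{k>=1} (1/k) * x^k / (1 - x^k) = sum_{k, m >= 1} x^(k m) / k,
which after exponentiating simplifies to
PE(x/(1 - x)) = prod_{k>=1} 1 / (1 - x^k).
This is the generating function for the partition function p(n), so the coefficient of x^76 is p(76).
Computing p(76) by dynamic programming over parts 1, 2, ..., 76: p(76) = 9289091.

9289091


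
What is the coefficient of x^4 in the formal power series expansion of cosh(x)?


The Maclaurin series is cosh(t) = sum_{m>=0} t^(2m) / (2m)!, so substituting t = x, only even powers of x are nonzero, with coefficient of x^(2m) equal to 1 / (2m)!.
For x^4 the coefficient is 1/4! = 1/24 = 1/24.

1/24


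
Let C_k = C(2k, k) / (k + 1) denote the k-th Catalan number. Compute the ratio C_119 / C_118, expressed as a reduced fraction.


Using C_k = (2k)! / (k! (k+1)!), the ratio C_{k+1}/C_k simplifies to
C_{k+1}/C_k = [(2k+2)! / ((k+1)! (k+2)!)] * [k! (k+1)! / (2k)!]
 = (2k+2)(2k+1) / ((k+1)(k+2)) = 2(2k+1) / (k+2).
For k = 118: 2(2*118 + 1) / (118 + 2) = 474/120 = 79/20.

79/20


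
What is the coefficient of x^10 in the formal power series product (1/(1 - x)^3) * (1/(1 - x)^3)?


Combine the factors: (1/(1 - x)^3) * (1/(1 - x)^3) = 1/(1 - x)^6.
Then use 1/(1 - x)^r = sum_{k>=0} C(k + r - 1, r - 1) x^k with r = 6 and k = 10:
C(15, 5) = 3003.

3003


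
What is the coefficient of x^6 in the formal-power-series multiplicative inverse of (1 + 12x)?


The inverse is 1/(1 + 12x). Apply the geometric identity 1/(1 - y) = sum_{k>=0} y^k with y = -12x:
1/(1 + 12x) = sum_{k>=0} (-12)^k x^k.
So the coefficient of x^6 is (-12)^6 = 2985984.

2985984


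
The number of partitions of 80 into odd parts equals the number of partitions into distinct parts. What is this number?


Computing partitions of 80 into odd parts (1, 3, 5, ...):
Using the generating function prod_{k>=0} 1/(1-x^(2k+1)),
the count is 77312

77312


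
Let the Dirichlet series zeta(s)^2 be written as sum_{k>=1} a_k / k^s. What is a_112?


The Dirichlet convolution of the constant function 1 with itself gives (1 * 1)(k) = sum_{d | k} 1 = d(k), the number of positive divisors of k.
Since zeta(s) = sum_{k>=1} 1/k^s, we have zeta(s)^2 = sum_{k>=1} d(k)/k^s, so a_k = d(k).
For k = 112: the divisors are 1, 2, 4, 7, 8, 14, 16, 28, 56, 112.
Count = 10.

10


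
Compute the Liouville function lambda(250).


The Liouville function is lambda(k) = (-1)^Omega(k), where Omega(k) counts the prime factors of k with multiplicity.
Factoring: 250 = 2 * 5 * 5 * 5, so Omega(250) = 4.
lambda(250) = (-1)^4 = 1.

1


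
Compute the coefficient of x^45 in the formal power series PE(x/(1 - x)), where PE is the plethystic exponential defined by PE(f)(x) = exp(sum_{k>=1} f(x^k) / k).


For f(x) = x/(1 - x) we have
sum_{k>=1} f(x^k) / k = sum_{k>=1} (1/k) * x^k / (1 - x^k) = sum_{k, m >= 1} x^(k m) / k,
which after exponentiating simplifies to
PE(x/(1 - x)) = prod_{k>=1} 1 / (1 - x^k).
This is the generating function for the partition function p(n), so the coefficient of x^45 is p(45).
Computing p(45) by dynamic programming over parts 1, 2, ..., 45: p(45) = 89134.

89134


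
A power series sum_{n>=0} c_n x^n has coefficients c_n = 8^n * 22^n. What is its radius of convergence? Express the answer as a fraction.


By the root test (Cauchy-Hadamard), the radius is R = 1 / limsup_n |c_n|^(1/n).
Here |c_n|^(1/n) = (8^n * 22^n)^(1/n) = 8 * 22 = 176 for all n.
So R = 1/176 = 1/176.

1/176


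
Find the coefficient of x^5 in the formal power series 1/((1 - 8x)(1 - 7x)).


By partial fractions or Cauchy convolution:
The coefficient equals sum_{k=0}^{5} 8^k * 7^(5-k).
= 144495

144495


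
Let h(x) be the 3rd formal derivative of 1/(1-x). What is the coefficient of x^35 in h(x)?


Differentiating 3 times: d^3/dx^3 [1/(1-x)] = 3!/(1-x)^4.
The expansion 1/(1-x)^4 = sum_{k>=0} C(k+3, 3) x^k, so the coefficient of x^n in 3!/(1-x)^4 is 3! * C(n+3, 3).
For n = 35: 6 * C(38, 3) = 6 * 8436 = 50616

50616


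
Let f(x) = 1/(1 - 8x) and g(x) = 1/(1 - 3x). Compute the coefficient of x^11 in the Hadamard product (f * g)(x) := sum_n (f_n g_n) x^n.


f has coefficients f_k = 8^k and g has coefficients g_k = 3^k, so the Hadamard product has coefficient (f*g)_k = 8^k * 3^k = 24^k.
For k = 11: 24^11 = 1521681143169024.

1521681143169024


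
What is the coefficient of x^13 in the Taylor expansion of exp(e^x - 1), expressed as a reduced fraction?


exp(e^x - 1) = sum_{k>=0} Bell_k x^k / k!, where Bell_k is the k-th Bell number.
So the coefficient of x^13 is Bell_13 / 13!.
Computing: Bell_13 = 27644437 and 13! = 6227020800, giving
27644437/6227020800 = 27644437/6227020800.

27644437/6227020800


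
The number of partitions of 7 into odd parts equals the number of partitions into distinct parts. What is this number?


Computing partitions of 7 into odd parts (1, 3, 5, ...):
Using the generating function prod_{k>=0} 1/(1-x^(2k+1)),
the count is 5

5


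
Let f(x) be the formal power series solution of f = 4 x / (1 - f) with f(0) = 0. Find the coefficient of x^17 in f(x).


Apply Lagrange inversion: f = 4 x * phi(f) with phi(t) = 1/(1 - t), so
[x^n] f = 4^n * (1/n) [t^(n-1)] phi(t)^n = 4^n * (1/n) [t^(n-1)] (1 - t)^(-n) = 4^n * (1/n) C(2n - 2, n - 1) = 4^n * C_{n-1}.
For n = 17: C_16 = C(32, 16) / 17 = 601080390/17 = 35357670.
With the 4^17 = 17179869184 factor, the coefficient is 17179869184 * 35357670 = 607440145251041280.

607440145251041280


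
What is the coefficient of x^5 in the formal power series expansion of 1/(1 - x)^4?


The expansion 1/(1 - x)^r = sum_{k>=0} C(k + r - 1, r - 1) x^k follows from the multiset / negative-binomial theorem (or from repeated differentiation of the geometric series).
For r = 4 and k = 5:
C(8, 3) = 40320 / (6 * 120) = 56.

56


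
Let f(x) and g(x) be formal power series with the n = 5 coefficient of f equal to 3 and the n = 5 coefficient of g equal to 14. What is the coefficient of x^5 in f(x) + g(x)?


Addition of formal power series is termwise.
The coefficient of x^5 in f + g = 3 + 14
= 17

17


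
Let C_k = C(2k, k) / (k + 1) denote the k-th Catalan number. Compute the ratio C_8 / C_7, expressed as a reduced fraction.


Using C_k = (2k)! / (k! (k+1)!), the ratio C_{k+1}/C_k simplifies to
C_{k+1}/C_k = [(2k+2)! / ((k+1)! (k+2)!)] * [k! (k+1)! / (2k)!]
 = (2k+2)(2k+1) / ((k+1)(k+2)) = 2(2k+1) / (k+2).
For k = 7: 2(2*7 + 1) / (7 + 2) = 30/9 = 10/3.

10/3


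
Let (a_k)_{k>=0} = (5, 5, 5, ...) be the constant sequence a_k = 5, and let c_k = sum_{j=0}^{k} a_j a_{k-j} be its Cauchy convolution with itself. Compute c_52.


Since a_j = 5 for all j >= 0, the convolution sum becomes
c_k = sum_{j=0}^{k} 5 * 5 = 25 * (k + 1).
Equivalently, the generating function of (a_k) is 5/(1 - x) and its square is 25/(1 - x)^2 = sum_{k>=0} 25(k + 1) x^k.
For k = 52: 25 * 53 = 1325.

1325


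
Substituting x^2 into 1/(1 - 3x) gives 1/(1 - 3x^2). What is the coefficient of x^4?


The coefficient of x^(2m) in 1/(1 - 3x^2) is 3^m.
With n = 4 = 2*2, the coefficient is 3^2 = 9.

9


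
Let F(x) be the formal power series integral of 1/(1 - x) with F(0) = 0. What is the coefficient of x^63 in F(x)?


1/(1 - x) = sum_{k>=0} x^k. Integrating termwise and using F(0) = 0 gives
F(x) = sum_{k>=0} x^(k+1) / (k+1) = sum_{m>=1} x^m / m = -ln(1 - x).
So the coefficient of x^63 is 1/63 = 1/63.

1/63


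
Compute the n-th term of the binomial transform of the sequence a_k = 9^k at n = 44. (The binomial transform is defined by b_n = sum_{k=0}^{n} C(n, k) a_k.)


With a_k = 9^k, b_n = sum_{k=0}^{n} C(n, k) 9^k = (1 + 9)^n by the binomial theorem.
For n = 44: (1 + 9)^44 = 10^44 = 100000000000000000000000000000000000000000000.

100000000000000000000000000000000000000000000


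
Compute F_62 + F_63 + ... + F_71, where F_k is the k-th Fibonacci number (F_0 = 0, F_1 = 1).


Use the identity sum_{k=0}^{N} F_k = F_{N+2} - 1 (which follows from F_{k+2} - F_{k+1} = F_k). Then
sum_{k=62}^{71} F_k = (F_{73} - 1) - (F_{63} - 1) = F_{73} - F_{63}.
Computing: F_{73} = 806515533049393, F_{63} = 6557470319842, so
Sum = 806515533049393 - 6557470319842 = 799958062729551.

799958062729551


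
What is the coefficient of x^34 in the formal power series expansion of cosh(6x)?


The Maclaurin series is cosh(t) = sum_{m>=0} t^(2m) / (2m)!, so substituting t = 6x, only even powers of x are nonzero, with coefficient of x^(2m) equal to 6^(2m) / (2m)!.
For x^34 the coefficient is 6^34/34! = 286511799958070431838109696/295232799039604140847618609643520000000 = 4649045868/4790556007375654140625.

4649045868/4790556007375654140625


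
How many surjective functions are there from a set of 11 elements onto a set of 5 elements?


By inclusion-exclusion on which target elements are missed, the number of surjections from an n-set onto a k-set is
surj(n, k) = sum_{j=0}^{k} (-1)^j C(k, j) (k - j)^n.
Equivalently surj(n, k) = k! * S(n, k), where S(n, k) is the Stirling number of the second kind.
For n = 11, k = 5:
S(11, 5) = 246730, so
surj = 5! * 246730 = 120 * 246730 = 29607600.

29607600


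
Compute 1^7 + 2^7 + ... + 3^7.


This power sum has a closed form given by Faulhaber's formula
sum_{k=1}^{m} k^p = (1 / (p + 1)) * sum_{j=0}^{p} C(p + 1, j) B_j m^(p + 1 - j),
but for small m direct computation is fastest:
1 + 128 + 2187 = 2316.

2316


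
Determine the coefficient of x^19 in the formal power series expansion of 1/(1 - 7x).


The geometric series identity gives 1/(1 - c x) = sum_{k>=0} c^k x^k, so the coefficient of x^k is c^k.
Here c = 7 and k = 19.
Computing: 7^19 = 11398895185373143

11398895185373143


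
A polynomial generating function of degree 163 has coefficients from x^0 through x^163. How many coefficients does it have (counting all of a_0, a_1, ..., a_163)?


A polynomial of degree 163 takes the form a_0 + a_1 x + ... + a_163 x^163.
The number of coefficients is 163 + 1 = 164.

164


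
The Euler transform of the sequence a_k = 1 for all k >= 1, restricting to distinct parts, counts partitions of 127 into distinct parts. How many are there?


Partitions of 127 into distinct parts can be computed via generating function.
Product (1+x)(1+x^2)(1+x^3)...
The coefficient of x^127 = 3725410

3725410


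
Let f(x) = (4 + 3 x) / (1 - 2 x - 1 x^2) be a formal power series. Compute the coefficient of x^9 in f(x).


Write f(x) = sum_{k>=0} a_k x^k. Multiplying both sides by 1 - 2 x - 1 x^2 gives
(1 - 2 x - 1 x^2) sum_{k>=0} a_k x^k = 4 + 3 x.
Matching coefficients:
 x^0: a_0 = 4
 x^1: a_1 - 2 a_0 = 3  =>  a_1 = 2*4 + 3 = 11
 x^k (k >= 2): a_k = 2 a_{k-1} + 1 a_{k-2}.
Iterating: a_2 = 26, a_3 = 63, a_4 = 152, a_5 = 367, a_6 = 886, a_7 = 2139, a_8 = 5164, a_9 = 12467.
So the coefficient of x^9 is 12467.

12467


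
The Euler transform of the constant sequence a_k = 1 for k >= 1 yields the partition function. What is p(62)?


The Euler transform converts the sequence a_k = 1 into the number of integer partitions.
Using the recurrence or dynamic programming:
p(62) = 1300156

1300156


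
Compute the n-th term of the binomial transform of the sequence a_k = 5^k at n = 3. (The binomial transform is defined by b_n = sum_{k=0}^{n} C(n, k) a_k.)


With a_k = 5^k, b_n = sum_{k=0}^{n} C(n, k) 5^k = (1 + 5)^n by the binomial theorem.
For n = 3: (1 + 5)^3 = 6^3 = 216.

216


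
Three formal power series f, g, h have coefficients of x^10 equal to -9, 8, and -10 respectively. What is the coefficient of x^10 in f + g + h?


Series addition is componentwise:
-9 + 8 + -10
= -11

-11


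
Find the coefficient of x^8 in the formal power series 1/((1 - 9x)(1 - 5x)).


By partial fractions or Cauchy convolution:
The coefficient equals sum_{k=0}^{8} 9^k * 5^(8-k).
= 96366841

96366841


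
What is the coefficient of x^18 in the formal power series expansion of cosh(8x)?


The Maclaurin series is cosh(t) = sum_{m>=0} t^(2m) / (2m)!, so substituting t = 8x, only even powers of x are nonzero, with coefficient of x^(2m) equal to 8^(2m) / (2m)!.
For x^18 the coefficient is 8^18/18! = 18014398509481984/6402373705728000 = 274877906944/97692469875.

274877906944/97692469875


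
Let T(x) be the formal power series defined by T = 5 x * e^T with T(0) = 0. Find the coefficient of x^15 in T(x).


Apply the Lagrange inversion formula: if T = 5 x * phi(T) with phi(t) = e^t, then
[x^n] T = 5^n * (1/n) [t^(n-1)] phi(t)^n = 5^n * (1/n) [t^(n-1)] e^(n t) = 5^n * (1/n) * n^(n-1) / (n-1)! = 5^n * n^(n-1) / n!.
When c = 1 this is the Cayley count of rooted labeled trees on n vertices, divided by n!.
For n = 15: 5^15 * 15^14 / 15! = 30517578125 * 29192926025390625/1307674368000 = 9776651859283447265625/14350336.

9776651859283447265625/14350336


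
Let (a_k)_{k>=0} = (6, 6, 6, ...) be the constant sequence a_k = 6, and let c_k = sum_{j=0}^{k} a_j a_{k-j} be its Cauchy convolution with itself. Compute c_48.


Since a_j = 6 for all j >= 0, the convolution sum becomes
c_k = sum_{j=0}^{k} 6 * 6 = 36 * (k + 1).
Equivalently, the generating function of (a_k) is 6/(1 - x) and its square is 36/(1 - x)^2 = sum_{k>=0} 36(k + 1) x^k.
For k = 48: 36 * 49 = 1764.

1764


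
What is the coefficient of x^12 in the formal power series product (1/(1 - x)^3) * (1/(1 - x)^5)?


Combine the factors: (1/(1 - x)^3) * (1/(1 - x)^5) = 1/(1 - x)^8.
Then use 1/(1 - x)^r = sum_{k>=0} C(k + r - 1, r - 1) x^k with r = 8 and k = 12:
C(19, 7) = 50388.

50388


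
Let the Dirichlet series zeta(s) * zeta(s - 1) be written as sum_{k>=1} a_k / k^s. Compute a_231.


Convolution gives a_k = sum_{d | k} d * 1 = sum_{d | k} d = sigma(k), the sum of positive divisors of k.
For k = 231, the divisors are 1, 3, 7, 11, 21, 33, 77, 231, so
sigma(231) = 1 + 3 + 7 + 11 + 21 + 33 + 77 + 231 = 384.

384


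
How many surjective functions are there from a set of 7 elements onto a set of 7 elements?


By inclusion-exclusion on which target elements are missed, the number of surjections from an n-set onto a k-set is
surj(n, k) = sum_{j=0}^{k} (-1)^j C(k, j) (k - j)^n.
Equivalently surj(n, k) = k! * S(n, k), where S(n, k) is the Stirling number of the second kind.
For n = 7, k = 7:
S(7, 7) = 1, so
surj = 7! * 1 = 5040 * 1 = 5040.

5040


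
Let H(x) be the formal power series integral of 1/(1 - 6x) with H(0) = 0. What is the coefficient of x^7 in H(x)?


1/(1 - 6x) = sum_{k>=0} 6^k x^k. Integrating termwise with H(0) = 0:
H(x) = sum_{k>=0} 6^k x^(k+1) / (k+1) = sum_{m>=1} 6^(m-1) x^m / m.
For m = 7: 6^6/7 = 46656/7 = 46656/7.

46656/7


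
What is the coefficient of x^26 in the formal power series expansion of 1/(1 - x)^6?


The negative binomial / multiset identity is
1/(1 - x)^r = sum_{k>=0} C(k + r - 1, r - 1) x^k.
Here r = 6 and k = 26, so the coefficient is
C(26 + 5, 5) = C(31, 5)
= 169911

169911


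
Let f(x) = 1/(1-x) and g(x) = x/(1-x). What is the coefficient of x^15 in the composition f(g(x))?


First simplify the composition: f(g(x)) = 1/(1 - x/(1-x)) = (1-x)/((1-x) - x) = (1-x)/(1-2x).
Now extract the coefficient. Write (1-x)/(1-2x) = 1/(1-2x) - x/(1-2x).
The coefficient of x^n in 1/(1-2x) is 2^n, and in x/(1-2x) is 2^(n-1) (for n >= 1).
So the coefficient of x^15 is 2^15 - 2^14 = 32768 - 16384 = 16384.

16384


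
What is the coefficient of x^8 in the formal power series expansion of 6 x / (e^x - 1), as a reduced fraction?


The exponential generating function for Bernoulli numbers is
x / (e^x - 1) = sum_{k>=0} B_k x^k / k!.
So the coefficient of x^8 in 6 x / (e^x - 1) is 6 B_8 / 8!.
Computing: B_8 = -1/30, 8! = 40320, giving
6 * -1/30 / 40320 = -1/201600.

-1/201600


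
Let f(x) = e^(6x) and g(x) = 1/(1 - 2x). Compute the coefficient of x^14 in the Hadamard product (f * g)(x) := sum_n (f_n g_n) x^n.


Expanding: f_k = 6^k/k! (from e^(6x)) and g_k = 2^k (from 1/(1 - 2x)). So the Hadamard coefficient (f * g)_k = 6^k 2^k / k! = (12)^k / k!.
For k = 14: 12^14/14! = 1283918464548864/87178291200 = 2579890176/175175.

2579890176/175175


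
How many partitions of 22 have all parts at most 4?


Using the generating function (1-x)^(-1)(1-x^2)^(-1)...(1-x^4)^(-1),
the coefficient of x^22 counts these restricted partitions.
Result = 136

136


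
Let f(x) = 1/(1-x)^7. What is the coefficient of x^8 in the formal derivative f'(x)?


Differentiate: d/dx [ 1/(1-x)^r ] = r / (1-x)^(r+1).
Here r = 7, so f'(x) = 7 / (1-x)^8.
The expansion of 1/(1-x)^(r+1) has coefficient of x^n equal to C(n+r, r).
So the coefficient of x^8 in f'(x) is
7 * C(15, 7) = 7 * 6435 = 45045

45045


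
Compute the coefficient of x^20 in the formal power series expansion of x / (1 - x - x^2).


Let f(x) = sum_{k>=0} a_k x^k. Multiplying f(x) * (1 - x - x^2) = x and matching coefficients gives a_0 = 0, a_1 = 1, and a_k = a_{k-1} + a_{k-2} for k >= 2. These are the Fibonacci numbers F_k.
Iterating from F_0 = 0, F_1 = 1:
F_0=0, F_1=1, F_2=1, F_3=2, F_4=3, F_5=5, F_6=8, F_7=13, F_8=21, F_9=34, ...
F_20 = 6765.

6765


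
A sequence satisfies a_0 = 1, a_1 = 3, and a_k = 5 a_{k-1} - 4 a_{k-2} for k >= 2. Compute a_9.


The characteristic equation is t^2 - 5 t + 4 = 0, with roots r_1 = 4 and r_2 = 1 (so c_1 = r_1 + r_2, c_2 = -r_1 r_2 as required).
One can use the closed form a_n = A r_1^n + B r_2^n, but direct iteration is more reliable:
a_0 = 1, a_1 = 3, a_2 = 11, a_3 = 43, a_4 = 171, a_5 = 683, a_6 = 2731, a_7 = 10923, a_8 = 43691, a_9 = 174763.
So a_9 = 174763.

174763


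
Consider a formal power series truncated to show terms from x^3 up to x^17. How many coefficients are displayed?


From x^3 to x^17 inclusive, the count is 17 - 3 + 1 = 15.

15


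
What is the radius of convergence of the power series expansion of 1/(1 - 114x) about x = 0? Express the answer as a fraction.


Expanding 1/(1 - 114x) = sum_{k>=0} 114^k x^k, the series converges when |114x| < 1, i.e., |x| < 1/114.
So the radius of convergence is 1/114 = 1/114.

1/114


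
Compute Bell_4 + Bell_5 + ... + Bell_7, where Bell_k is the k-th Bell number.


Recall Bell_k counts set partitions of a k-set (with Bell_0 = 1 by convention).
Bell_4 through Bell_7: 15, 52, 203, 877
Sum = 15 + 52 + 203 + 877 = 1147.

1147


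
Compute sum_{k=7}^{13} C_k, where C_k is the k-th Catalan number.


C_7 through C_13: 429, 1430, 4862, 16796, 58786, 208012, 742900
Sum = 429 + 1430 + 4862 + 16796 + 58786 + 208012 + 742900
= 1033215

1033215


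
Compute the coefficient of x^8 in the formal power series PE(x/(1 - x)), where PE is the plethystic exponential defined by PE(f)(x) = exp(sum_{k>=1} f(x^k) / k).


For f(x) = x/(1 - x) we have
sum_{k>=1} f(x^k) / k = sum_{k>=1} (1/k) * x^k / (1 - x^k) = sum_{k, m >= 1} x^(k m) / k,
which after exponentiating simplifies to
PE(x/(1 - x)) = prod_{k>=1} 1 / (1 - x^k).
This is the generating function for the partition function p(n), so the coefficient of x^8 is p(8).
Computing p(8) by dynamic programming over parts 1, 2, ..., 8: p(8) = 22.

22


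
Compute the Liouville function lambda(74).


The Liouville function is lambda(k) = (-1)^Omega(k), where Omega(k) counts the prime factors of k with multiplicity.
Factoring: 74 = 2 * 37, so Omega(74) = 2.
lambda(74) = (-1)^2 = 1.

1


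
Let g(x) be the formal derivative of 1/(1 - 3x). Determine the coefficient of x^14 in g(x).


Differentiate termwise: d/dx sum_{k>=0} 3^k x^k = sum_{k>=1} k 3^k x^(k-1) = sum_{j>=0} (j+1) 3^(j+1) x^j.
Equivalently, d/dx [1/(1 - 3x)] = 3/(1 - 3x)^2.
For j = 14: 15 * 3^15 = 15 * 14348907 = 215233605.

215233605


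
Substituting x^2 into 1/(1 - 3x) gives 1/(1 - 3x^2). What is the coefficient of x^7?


Since 1/(1 - 3x^2) only has even powers of x,
the coefficient of x^7 (odd) is 0.

0


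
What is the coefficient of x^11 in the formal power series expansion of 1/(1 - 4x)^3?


The general identity 1/(1 - c x)^r = sum_{k>=0} c^k C(k + r - 1, r - 1) x^k follows by substituting y = c x into 1/(1 - y)^r = sum_{k>=0} C(k + r - 1, r - 1) y^k.
For c = 4, r = 3, k = 11:
4^11 * C(13, 2) = 4194304 * 78 = 327155712.

327155712


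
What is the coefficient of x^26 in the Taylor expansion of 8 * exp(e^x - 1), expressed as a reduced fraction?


exp(e^x - 1) = sum_{k>=0} Bell_k x^k / k!, where Bell_k is the k-th Bell number.
So the coefficient of x^26 is 8 * Bell_26 / 26!.
Computing: Bell_26 = 49631246523618756274 and 26! = 403291461126605635584000000, giving
8 * 49631246523618756274/403291461126605635584000000 = 1459742544812316361/1482689195318403072000000.

1459742544812316361/1482689195318403072000000


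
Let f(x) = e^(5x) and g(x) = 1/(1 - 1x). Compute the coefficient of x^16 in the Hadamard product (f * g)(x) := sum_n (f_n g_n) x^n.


Expanding: f_k = 5^k/k! (from e^(5x)) and g_k = 1^k (from 1/(1 - 1x)). So the Hadamard coefficient (f * g)_k = 5^k 1^k / k! = (5)^k / k!.
For k = 16: 5^16/16! = 152587890625/20922789888000 = 1220703125/167382319104.

1220703125/167382319104


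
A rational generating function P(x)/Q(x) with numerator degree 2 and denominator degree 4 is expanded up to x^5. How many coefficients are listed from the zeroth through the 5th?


Expanding up to x^5 gives the coefficients for x^0, x^1, ..., x^5.
That is 5 + 1 = 6 coefficients in total.

6


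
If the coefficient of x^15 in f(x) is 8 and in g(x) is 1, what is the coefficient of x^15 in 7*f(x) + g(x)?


Scalar multiplication scales coefficients: 7 * 8 = 56.
Then add the g coefficient: 56 + 1
= 57

57


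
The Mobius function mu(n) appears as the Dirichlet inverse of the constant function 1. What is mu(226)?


226 = 2 * 113 (all distinct primes).
mu(226) = (-1)^2 = 1

1


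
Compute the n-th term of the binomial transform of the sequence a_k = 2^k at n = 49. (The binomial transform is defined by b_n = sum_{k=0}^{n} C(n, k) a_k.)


With a_k = 2^k, b_n = sum_{k=0}^{n} C(n, k) 2^k = (1 + 2)^n by the binomial theorem.
For n = 49: (1 + 2)^49 = 3^49 = 239299329230617529590083.

239299329230617529590083


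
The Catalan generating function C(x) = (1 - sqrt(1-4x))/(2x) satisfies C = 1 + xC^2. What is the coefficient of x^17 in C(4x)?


Substituting x -> 4x scales the n-th coefficient by 4^n, so [x^17] C(4x) = 4^17 * C_17.
C_17 = C(2*17, 17)/(18) = 2333606220/18 = 129644790.
So 4^17 * 129644790 = 17179869184 * 129644790 = 2227280532587151360.

2227280532587151360


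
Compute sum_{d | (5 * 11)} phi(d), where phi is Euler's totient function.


First, 5 * 11 = 55. One classical identity is sum_{d | n} phi(d) = n (each k in [1, n] has a unique gcd with n, and among the k's with gcd(k, n) = n/d there are phi(d) of them). So the sum equals 55. We also verify directly:
Divisors of 55: 1, 5, 11, 55.
phi values: 1, 4, 10, 40.
Sum = 55.

55


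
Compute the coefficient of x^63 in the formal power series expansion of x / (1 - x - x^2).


Let f(x) = sum_{k>=0} a_k x^k. Multiplying f(x) * (1 - x - x^2) = x and matching coefficients gives a_0 = 0, a_1 = 1, and a_k = a_{k-1} + a_{k-2} for k >= 2. These are the Fibonacci numbers F_k.
Iterating from F_0 = 0, F_1 = 1:
F_0=0, F_1=1, F_2=1, F_3=2, F_4=3, F_5=5, F_6=8, F_7=13, F_8=21, F_9=34, ...
F_63 = 6557470319842.

6557470319842


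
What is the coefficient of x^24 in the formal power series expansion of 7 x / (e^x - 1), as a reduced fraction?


The exponential generating function for Bernoulli numbers is
x / (e^x - 1) = sum_{k>=0} B_k x^k / k!.
So the coefficient of x^24 in 7 x / (e^x - 1) is 7 B_24 / 24!.
Computing: B_24 = -236364091/2730, 24! = 620448401733239439360000, giving
7 * -236364091/2730 / 620448401733239439360000 = -236364091/241974876675963381350400000.

-236364091/241974876675963381350400000


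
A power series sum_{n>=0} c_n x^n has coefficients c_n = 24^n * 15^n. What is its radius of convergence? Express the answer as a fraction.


By the root test (Cauchy-Hadamard), the radius is R = 1 / limsup_n |c_n|^(1/n).
Here |c_n|^(1/n) = (24^n * 15^n)^(1/n) = 24 * 15 = 360 for all n.
So R = 1/360 = 1/360.

1/360


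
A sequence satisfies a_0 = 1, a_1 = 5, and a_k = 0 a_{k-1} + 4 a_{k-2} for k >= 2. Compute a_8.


The characteristic equation is t^2 - 0 t - 4 = 0, with roots r_1 = 2 and r_2 = -2 (so c_1 = r_1 + r_2, c_2 = -r_1 r_2 as required).
One can use the closed form a_n = A r_1^n + B r_2^n, but direct iteration is more reliable:
a_0 = 1, a_1 = 5, a_2 = 4, a_3 = 20, a_4 = 16, a_5 = 80, a_6 = 64, a_7 = 320, a_8 = 256.
So a_8 = 256.

256


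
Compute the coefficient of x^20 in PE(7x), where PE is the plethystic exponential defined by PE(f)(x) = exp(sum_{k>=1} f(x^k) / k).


With f(x) = 7x, the exponent is sum_{k>=1} 7 x^k / k = 7 * (-ln(1 - x)). Exponentiating:
PE(7x) = exp(-7 ln(1 - x)) = 1/(1 - x)^7.
By the negative binomial expansion, [x^n] 1/(1 - x)^7 = C(n + 6, 6).
For n = 20: C(26, 6) = 230230.

230230


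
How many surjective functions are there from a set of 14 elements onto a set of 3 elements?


By inclusion-exclusion on which target elements are missed, the number of surjections from an n-set onto a k-set is
surj(n, k) = sum_{j=0}^{k} (-1)^j C(k, j) (k - j)^n.
Equivalently surj(n, k) = k! * S(n, k), where S(n, k) is the Stirling number of the second kind.
For n = 14, k = 3:
S(14, 3) = 788970, so
surj = 3! * 788970 = 6 * 788970 = 4733820.

4733820


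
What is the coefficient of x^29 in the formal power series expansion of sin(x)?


The Maclaurin series is sin(t) = sum_{k>=0} (-1)^k t^(2k+1) / (2k+1)!, so substituting t = x, only odd powers of x are nonzero, with coefficient of x^(2k+1) equal to (-1)^k / (2k+1)!.
Write 29 = 2*14 + 1, giving the coefficient (-1)^14 / 29! = 1/8841761993739701954543616000000 = 1/8841761993739701954543616000000.

1/8841761993739701954543616000000


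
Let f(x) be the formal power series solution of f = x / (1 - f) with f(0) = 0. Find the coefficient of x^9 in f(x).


Apply Lagrange inversion: f = x * phi(f) with phi(t) = 1/(1 - t), so
[x^n] f = (1/n) [t^(n-1)] phi(t)^n = (1/n) [t^(n-1)] (1 - t)^(-n) = (1/n) C(2n - 2, n - 1) = C_{n-1}.
For n = 9: C_8 = C(16, 8) / 9 = 12870/9 = 1430 = 1430.

1430
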